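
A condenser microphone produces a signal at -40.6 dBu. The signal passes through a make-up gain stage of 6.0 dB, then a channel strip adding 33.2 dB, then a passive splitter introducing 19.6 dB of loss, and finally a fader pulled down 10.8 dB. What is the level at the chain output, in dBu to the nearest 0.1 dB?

Gain stages sum in dB:
-40.6 + 6.0 + 33.2 − 19.6 − 10.8 = -31.8 dBu.

-31.8 dBu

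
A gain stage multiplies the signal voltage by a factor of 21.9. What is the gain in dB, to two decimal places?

Voltage ratio → dB uses the 20·log₁₀ form:
20·log₁₀(21.9) = 26.81 dB.

26.81 dB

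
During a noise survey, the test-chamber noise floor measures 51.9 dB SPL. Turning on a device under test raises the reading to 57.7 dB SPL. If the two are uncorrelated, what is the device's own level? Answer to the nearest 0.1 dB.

Subtract intensities: L_src = 10·log₁₀(10^(L_total/10) − 10^(L_bg/10)).
L_src = 10·log₁₀(10^(57.7/10) − 10^(51.9/10)) = 10·log₁₀(434000) = 56.4 dB SPL.

56.4 dB SPL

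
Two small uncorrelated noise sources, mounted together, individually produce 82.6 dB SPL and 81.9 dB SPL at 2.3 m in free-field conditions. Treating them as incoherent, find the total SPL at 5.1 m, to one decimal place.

Combined at 2.3 m: 10·log₁₀(10^(82.6/10)+10^(81.9/10)) = 85.27 dB SPL.
Then apply −20·log₁₀(5.1/2.3) = -6.92 dB → 78.4 dB SPL.

78.4 dB SPL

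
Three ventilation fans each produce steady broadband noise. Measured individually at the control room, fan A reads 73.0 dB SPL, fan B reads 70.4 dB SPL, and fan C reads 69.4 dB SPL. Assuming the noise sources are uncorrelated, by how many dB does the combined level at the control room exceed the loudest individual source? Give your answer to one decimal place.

Add the sources as powers (linear), then convert back to dB:
L_total = 10·log₁₀(10^(73.0/10) + 10^(70.4/10) + 10^(69.4/10)) = 75.98 dB SPL.
Excess over the loudest (73.0 dB): 75.98 − 73.0 = 3.0 dB.

3.0 dB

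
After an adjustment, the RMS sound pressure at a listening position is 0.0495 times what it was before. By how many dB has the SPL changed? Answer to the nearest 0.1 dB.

-26.1 dB

SPL change from a pressure ratio uses the 20·log₁₀ form:
20·log₁₀(0.0495) = -26.1 dB.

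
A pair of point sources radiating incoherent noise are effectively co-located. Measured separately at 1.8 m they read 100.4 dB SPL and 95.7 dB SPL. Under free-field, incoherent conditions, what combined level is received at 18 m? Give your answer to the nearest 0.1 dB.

81.7 dB SPL

Combined at 1.8 m: 10·log₁₀(10^(100.4/10)+10^(95.7/10)) = 101.67 dB SPL.
Then apply −20·log₁₀(18/1.8) = -20.00 dB → 81.7 dB SPL.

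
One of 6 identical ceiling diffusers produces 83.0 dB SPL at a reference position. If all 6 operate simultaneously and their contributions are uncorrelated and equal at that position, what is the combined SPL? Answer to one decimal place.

90.8 dB SPL

6 equal incoherent sources raise the level by 10·log₁₀(6) = 7.78 dB.
L_total = 83.0 + 7.78 = 90.8 dB SPL.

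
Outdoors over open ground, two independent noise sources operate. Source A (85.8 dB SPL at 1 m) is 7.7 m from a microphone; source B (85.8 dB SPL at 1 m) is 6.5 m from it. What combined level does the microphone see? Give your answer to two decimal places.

At the listener: L_A = 85.8 − 20·log₁₀(7.7) = 68.070 dB; L_B = 85.8 − 20·log₁₀(6.5) = 69.542 dB.
Combined: 10·log₁₀(10^(68.070/10)+10^(69.542/10)) = 71.88 dB SPL.

71.88 dB SPL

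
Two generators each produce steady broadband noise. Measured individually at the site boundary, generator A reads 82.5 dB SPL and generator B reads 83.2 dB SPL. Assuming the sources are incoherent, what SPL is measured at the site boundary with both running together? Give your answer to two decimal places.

Incoherent sources sum as intensities:
L_total = 10·log₁₀(10^(82.5/10) + 10^(83.2/10)) = 10·log₁₀(386800000) = 85.87 dB SPL.

85.87 dB SPL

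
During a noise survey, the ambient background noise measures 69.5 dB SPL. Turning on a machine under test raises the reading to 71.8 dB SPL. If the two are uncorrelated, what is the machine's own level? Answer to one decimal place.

67.9 dB SPL

Remove the background by subtracting linear intensities:
L_src = 10·log₁₀(10^(71.8/10) − 10^(69.5/10)) = 10·log₁₀(6223000) = 67.9 dB SPL.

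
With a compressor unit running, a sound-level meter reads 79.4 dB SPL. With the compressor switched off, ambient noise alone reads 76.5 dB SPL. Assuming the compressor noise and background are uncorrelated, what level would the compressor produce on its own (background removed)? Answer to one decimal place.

76.3 dB SPL

Remove the background by subtracting linear intensities:
L_src = 10·log₁₀(10^(79.4/10) − 10^(76.5/10)) = 10·log₁₀(42430000) = 76.3 dB SPL.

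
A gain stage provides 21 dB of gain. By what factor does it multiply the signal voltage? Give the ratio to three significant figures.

11.2

Voltage ratio = 10^(dB/20).
10^(21/20) = 10^(1.050) = 11.2.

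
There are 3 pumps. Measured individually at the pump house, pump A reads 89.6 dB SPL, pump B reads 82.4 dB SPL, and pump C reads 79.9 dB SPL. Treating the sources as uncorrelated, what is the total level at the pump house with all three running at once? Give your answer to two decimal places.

90.73 dB SPL

Incoherent sources sum as intensities:
L_total = 10·log₁₀(10^(89.6/10) + 10^(82.4/10) + 10^(79.9/10)) = 10·log₁₀(1184000000) = 90.73 dB SPL.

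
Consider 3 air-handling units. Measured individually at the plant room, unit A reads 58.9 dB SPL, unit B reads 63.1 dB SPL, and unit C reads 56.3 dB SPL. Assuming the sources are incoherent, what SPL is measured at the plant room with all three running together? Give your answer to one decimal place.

Uncorrelated sources add in intensity (power), not in dB.
L_total = 10·log₁₀(10^(58.9/10) + 10^(63.1/10) + 10^(56.3/10)) = 10·log₁₀(3245000) = 65.1 dB SPL.

65.1 dB SPL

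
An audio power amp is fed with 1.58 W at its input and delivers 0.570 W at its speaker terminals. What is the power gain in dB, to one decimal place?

Power ratio → dB uses the 10·log₁₀ form:
10·log₁₀(0.570/1.58) = 10·log₁₀(0.3608) = -4.4 dB.

-4.4 dB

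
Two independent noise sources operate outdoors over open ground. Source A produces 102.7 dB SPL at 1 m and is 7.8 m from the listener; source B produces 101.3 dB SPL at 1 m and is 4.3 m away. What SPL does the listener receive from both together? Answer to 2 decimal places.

90.15 dB SPL

At the listener: L_A = 102.7 − 20·log₁₀(7.8) = 84.858 dB; L_B = 101.3 − 20·log₁₀(4.3) = 88.631 dB.
Combined: 10·log₁₀(10^(84.858/10)+10^(88.631/10)) = 90.15 dB SPL.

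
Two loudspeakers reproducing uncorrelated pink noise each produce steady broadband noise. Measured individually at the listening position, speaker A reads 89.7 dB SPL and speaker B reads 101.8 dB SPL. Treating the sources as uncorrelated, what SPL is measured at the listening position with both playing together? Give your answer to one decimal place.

Add the sources as powers (linear), then convert back to dB:
L_total = 10·log₁₀(10^(89.7/10) + 10^(101.8/10)) = 10·log₁₀(16069000000) = 102.1 dB SPL.

102.1 dB SPL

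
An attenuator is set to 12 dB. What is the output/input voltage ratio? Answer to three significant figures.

Voltage ratio = 10^(dB/20).
10^(-12/20) = 10^(-0.6000) = 0.251.

0.251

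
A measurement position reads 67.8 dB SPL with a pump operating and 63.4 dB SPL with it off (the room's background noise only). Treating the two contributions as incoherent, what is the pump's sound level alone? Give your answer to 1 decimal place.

Background correction is a power subtraction:
L_src = 10·log₁₀(10^(67.8/10) − 10^(63.4/10)) = 10·log₁₀(3838000) = 65.8 dB SPL.

65.8 dB SPL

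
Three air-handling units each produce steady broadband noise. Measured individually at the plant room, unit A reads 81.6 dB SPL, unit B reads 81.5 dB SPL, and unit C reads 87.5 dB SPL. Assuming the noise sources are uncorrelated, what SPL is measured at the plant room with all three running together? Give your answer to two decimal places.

Uncorrelated sources add in intensity (power), not in dB.
L_total = 10·log₁₀(10^(81.6/10) + 10^(81.5/10) + 10^(87.5/10)) = 10·log₁₀(848100000) = 89.28 dB SPL.

89.28 dB SPL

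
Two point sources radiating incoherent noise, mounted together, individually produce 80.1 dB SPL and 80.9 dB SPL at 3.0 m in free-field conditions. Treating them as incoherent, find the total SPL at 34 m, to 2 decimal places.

62.44 dB SPL

Combined at 3.0 m: 10·log₁₀(10^(80.1/10)+10^(80.9/10)) = 83.529 dB SPL.
Then apply −20·log₁₀(34/3.0) = -21.087 dB → 62.44 dB SPL.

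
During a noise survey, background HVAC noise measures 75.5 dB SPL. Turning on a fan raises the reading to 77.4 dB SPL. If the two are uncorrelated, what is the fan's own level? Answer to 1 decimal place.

72.9 dB SPL

Remove the background by subtracting linear intensities:
L_src = 10·log₁₀(10^(77.4/10) − 10^(75.5/10)) = 10·log₁₀(19470000) = 72.9 dB SPL.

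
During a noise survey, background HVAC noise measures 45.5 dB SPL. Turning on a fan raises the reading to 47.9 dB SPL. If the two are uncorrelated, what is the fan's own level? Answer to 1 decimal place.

44.2 dB SPL

Background correction is a power subtraction:
L_src = 10·log₁₀(10^(47.9/10) − 10^(45.5/10)) = 10·log₁₀(26180) = 44.2 dB SPL.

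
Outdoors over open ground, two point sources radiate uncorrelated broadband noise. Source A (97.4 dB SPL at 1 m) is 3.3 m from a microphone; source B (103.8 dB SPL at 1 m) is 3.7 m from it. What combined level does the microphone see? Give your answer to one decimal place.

At the listener: L_A = 97.4 − 20·log₁₀(3.3) = 87.03 dB; L_B = 103.8 − 20·log₁₀(3.7) = 92.44 dB.
Combined: 10·log₁₀(10^(87.03/10)+10^(92.44/10)) = 93.5 dB SPL.

93.5 dB SPL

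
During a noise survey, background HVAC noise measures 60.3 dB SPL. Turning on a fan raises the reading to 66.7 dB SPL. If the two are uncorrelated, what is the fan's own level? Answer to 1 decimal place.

65.6 dB SPL

Subtract intensities: L_src = 10·log₁₀(10^(L_total/10) − 10^(L_bg/10)).
L_src = 10·log₁₀(10^(66.7/10) − 10^(60.3/10)) = 10·log₁₀(3606000) = 65.6 dB SPL.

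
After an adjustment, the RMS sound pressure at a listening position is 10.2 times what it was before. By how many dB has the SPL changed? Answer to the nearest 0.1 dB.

20.2 dB

SPL change from a pressure ratio uses the 20·log₁₀ form:
20·log₁₀(10.2) = 20.2 dB.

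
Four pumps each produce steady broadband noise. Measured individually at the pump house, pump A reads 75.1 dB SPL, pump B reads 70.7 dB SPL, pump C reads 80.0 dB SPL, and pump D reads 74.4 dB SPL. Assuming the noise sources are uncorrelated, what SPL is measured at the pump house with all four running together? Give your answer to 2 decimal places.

Add the sources as powers (linear), then convert back to dB:
L_total = 10·log₁₀(10^(75.1/10) + 10^(70.7/10) + 10^(80.0/10) + 10^(74.4/10)) = 10·log₁₀(171700000) = 82.35 dB SPL.

82.35 dB SPL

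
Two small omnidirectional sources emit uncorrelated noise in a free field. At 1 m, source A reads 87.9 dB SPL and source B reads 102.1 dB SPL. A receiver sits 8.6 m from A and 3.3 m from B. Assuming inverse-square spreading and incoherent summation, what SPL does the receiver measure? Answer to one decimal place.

At the listener: L_A = 87.9 − 20·log₁₀(8.6) = 69.21 dB; L_B = 102.1 − 20·log₁₀(3.3) = 91.73 dB.
Combined: 10·log₁₀(10^(69.21/10)+10^(91.73/10)) = 91.8 dB SPL.

91.8 dB SPL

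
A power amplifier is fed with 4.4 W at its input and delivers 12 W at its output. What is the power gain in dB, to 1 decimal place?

Power is a power quantity, so gain = 10·log₁₀(P_out/P_in).
10·log₁₀(12/4.4) = 10·log₁₀(2.727) = 4.4 dB.

4.4 dB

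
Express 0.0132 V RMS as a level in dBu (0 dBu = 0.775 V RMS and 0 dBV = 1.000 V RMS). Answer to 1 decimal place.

dBu = 20·log₁₀(V / 0.775 V).
20·log₁₀(0.0132/0.775) = -35.4 dBu.

-35.4 dBu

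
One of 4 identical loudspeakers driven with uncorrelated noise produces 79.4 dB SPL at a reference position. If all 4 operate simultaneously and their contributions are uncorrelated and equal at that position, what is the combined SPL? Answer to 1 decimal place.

4 equal incoherent sources raise the level by 10·log₁₀(4) = 6.02 dB.
L_total = 79.4 + 6.02 = 85.4 dB SPL.

85.4 dB SPL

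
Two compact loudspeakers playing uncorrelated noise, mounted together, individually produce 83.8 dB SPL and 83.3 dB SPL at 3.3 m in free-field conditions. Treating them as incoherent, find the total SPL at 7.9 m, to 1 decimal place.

79.0 dB SPL

Combined at 3.3 m: 10·log₁₀(10^(83.8/10)+10^(83.3/10)) = 86.57 dB SPL.
Then apply −20·log₁₀(7.9/3.3) = -7.58 dB → 79.0 dB SPL.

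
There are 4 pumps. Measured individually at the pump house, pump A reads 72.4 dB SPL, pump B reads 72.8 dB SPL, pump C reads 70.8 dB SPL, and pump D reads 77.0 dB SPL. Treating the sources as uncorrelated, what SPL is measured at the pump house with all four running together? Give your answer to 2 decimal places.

Add the sources as powers (linear), then convert back to dB:
L_total = 10·log₁₀(10^(72.4/10) + 10^(72.8/10) + 10^(70.8/10) + 10^(77.0/10)) = 10·log₁₀(98570000) = 79.94 dB SPL.

79.94 dB SPL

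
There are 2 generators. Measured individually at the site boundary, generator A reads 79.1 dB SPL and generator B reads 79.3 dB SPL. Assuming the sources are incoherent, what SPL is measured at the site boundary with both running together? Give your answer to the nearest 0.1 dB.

82.2 dB SPL

Incoherent sources sum as intensities:
L_total = 10·log₁₀(10^(79.1/10) + 10^(79.3/10)) = 10·log₁₀(166400000) = 82.2 dB SPL.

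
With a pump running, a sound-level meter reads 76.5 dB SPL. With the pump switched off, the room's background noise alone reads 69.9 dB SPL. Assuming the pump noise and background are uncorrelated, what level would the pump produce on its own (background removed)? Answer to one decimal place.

Background correction is a power subtraction:
L_src = 10·log₁₀(10^(76.5/10) − 10^(69.9/10)) = 10·log₁₀(34900000) = 75.4 dB SPL.

75.4 dB SPL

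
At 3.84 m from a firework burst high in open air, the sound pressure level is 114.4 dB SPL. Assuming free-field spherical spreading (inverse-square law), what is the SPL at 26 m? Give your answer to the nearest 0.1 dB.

Inverse-square spreading gives ΔL = −20·log₁₀(d₂/d₁).
ΔL = −20·log₁₀(26/3.84) = -16.61 dB, so L₂ = 114.4 + (-16.61) = 97.8 dB SPL.

97.8 dB SPL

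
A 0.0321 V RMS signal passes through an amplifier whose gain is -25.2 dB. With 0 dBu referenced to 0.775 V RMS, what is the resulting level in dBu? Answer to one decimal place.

-52.9 dBu

Input level: 20·log₁₀(0.0321/0.775) = -27.66 dBu.
Output: -27.66 − 25.2 = -52.9 dBu.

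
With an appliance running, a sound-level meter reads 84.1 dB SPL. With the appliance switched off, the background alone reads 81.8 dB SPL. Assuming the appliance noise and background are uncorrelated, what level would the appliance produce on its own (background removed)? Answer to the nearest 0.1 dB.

Subtract intensities: L_src = 10·log₁₀(10^(L_total/10) − 10^(L_bg/10)).
L_src = 10·log₁₀(10^(84.1/10) − 10^(81.8/10)) = 10·log₁₀(105700000) = 80.2 dB SPL.

80.2 dB SPL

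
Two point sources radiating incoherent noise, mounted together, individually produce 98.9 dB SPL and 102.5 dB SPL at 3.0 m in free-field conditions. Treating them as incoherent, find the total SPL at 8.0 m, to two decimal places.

95.55 dB SPL

Combined at 3.0 m: 10·log₁₀(10^(98.9/10)+10^(102.5/10)) = 104.073 dB SPL.
Then apply −20·log₁₀(8.0/3.0) = -8.519 dB → 95.55 dB SPL.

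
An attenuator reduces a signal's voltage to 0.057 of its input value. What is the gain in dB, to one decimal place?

Voltage is an amplitude quantity, so gain = 20·log₁₀(V_out/V_in).
20·log₁₀(0.057) = -24.9 dB.

-24.9 dB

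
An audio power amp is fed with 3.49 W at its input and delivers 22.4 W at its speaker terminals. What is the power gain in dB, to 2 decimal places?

Power is a power quantity, so gain = 10·log₁₀(P_out/P_in).
10·log₁₀(22.4/3.49) = 10·log₁₀(6.418) = 8.07 dB.

8.07 dB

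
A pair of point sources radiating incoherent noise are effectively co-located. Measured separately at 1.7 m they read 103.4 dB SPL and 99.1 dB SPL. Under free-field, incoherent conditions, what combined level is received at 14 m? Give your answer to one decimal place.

86.5 dB SPL

Combined at 1.7 m: 10·log₁₀(10^(103.4/10)+10^(99.1/10)) = 104.77 dB SPL.
Then apply −20·log₁₀(14/1.7) = -18.31 dB → 86.5 dB SPL.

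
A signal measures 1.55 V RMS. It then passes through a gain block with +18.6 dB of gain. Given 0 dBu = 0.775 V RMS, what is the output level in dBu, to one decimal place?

Input level: 20·log₁₀(1.55/0.775) = 6.02 dBu.
Output: 6.02 + 18.6 = +24.6 dBu.

+24.6 dBu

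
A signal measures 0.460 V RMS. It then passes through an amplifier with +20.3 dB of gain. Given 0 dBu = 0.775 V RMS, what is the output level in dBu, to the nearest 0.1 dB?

+15.8 dBu

Input level: 20·log₁₀(0.460/0.775) = -4.53 dBu.
Output: -4.53 + 20.3 = +15.8 dBu.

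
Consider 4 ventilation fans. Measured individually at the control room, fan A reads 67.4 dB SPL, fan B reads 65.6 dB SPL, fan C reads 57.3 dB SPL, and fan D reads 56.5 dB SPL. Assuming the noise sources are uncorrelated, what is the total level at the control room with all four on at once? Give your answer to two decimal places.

70.05 dB SPL

Uncorrelated sources add in intensity (power), not in dB.
L_total = 10·log₁₀(10^(67.4/10) + 10^(65.6/10) + 10^(57.3/10) + 10^(56.5/10)) = 10·log₁₀(10110000) = 70.05 dB SPL.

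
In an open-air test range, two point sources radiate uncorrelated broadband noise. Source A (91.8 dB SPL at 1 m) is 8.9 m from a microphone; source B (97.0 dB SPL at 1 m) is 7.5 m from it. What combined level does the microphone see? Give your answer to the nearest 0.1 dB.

At the listener: L_A = 91.8 − 20·log₁₀(8.9) = 72.81 dB; L_B = 97.0 − 20·log₁₀(7.5) = 79.50 dB.
Combined: 10·log₁₀(10^(72.81/10)+10^(79.50/10)) = 80.3 dB SPL.

80.3 dB SPL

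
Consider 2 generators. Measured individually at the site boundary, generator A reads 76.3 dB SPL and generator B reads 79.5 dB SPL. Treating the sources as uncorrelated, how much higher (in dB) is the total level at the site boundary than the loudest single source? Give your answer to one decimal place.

1.7 dB

Incoherent sources sum as intensities:
L_total = 10·log₁₀(10^(76.3/10) + 10^(79.5/10)) = 81.20 dB SPL.
Excess over the loudest (79.5 dB): 81.20 − 79.5 = 1.7 dB.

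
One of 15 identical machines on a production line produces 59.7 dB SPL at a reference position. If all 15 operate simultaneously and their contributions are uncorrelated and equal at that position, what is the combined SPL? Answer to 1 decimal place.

71.5 dB SPL

15 equal incoherent sources raise the level by 10·log₁₀(15) = 11.76 dB.
L_total = 59.7 + 11.76 = 71.5 dB SPL.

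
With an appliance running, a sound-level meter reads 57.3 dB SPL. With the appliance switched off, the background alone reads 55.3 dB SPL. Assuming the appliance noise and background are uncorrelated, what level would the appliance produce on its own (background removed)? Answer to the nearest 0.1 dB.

Remove the background by subtracting linear intensities:
L_src = 10·log₁₀(10^(57.3/10) − 10^(55.3/10)) = 10·log₁₀(198200) = 53.0 dB SPL.

53.0 dB SPL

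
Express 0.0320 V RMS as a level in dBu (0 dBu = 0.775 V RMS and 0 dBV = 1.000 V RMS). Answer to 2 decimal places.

-27.68 dBu

dBu = 20·log₁₀(V / 0.775 V).
20·log₁₀(0.0320/0.775) = -27.68 dBu.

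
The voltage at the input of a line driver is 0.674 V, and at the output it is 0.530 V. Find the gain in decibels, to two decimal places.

-2.09 dB

For a voltage ratio, dB = 20·log₁₀(V₂/V₁).
20·log₁₀(0.530/0.674) = 20·log₁₀(0.7864) = -2.09 dB.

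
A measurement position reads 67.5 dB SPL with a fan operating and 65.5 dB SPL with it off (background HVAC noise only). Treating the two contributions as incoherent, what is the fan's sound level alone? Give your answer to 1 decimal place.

Background correction is a power subtraction:
L_src = 10·log₁₀(10^(67.5/10) − 10^(65.5/10)) = 10·log₁₀(2075000) = 63.2 dB SPL.

63.2 dB SPL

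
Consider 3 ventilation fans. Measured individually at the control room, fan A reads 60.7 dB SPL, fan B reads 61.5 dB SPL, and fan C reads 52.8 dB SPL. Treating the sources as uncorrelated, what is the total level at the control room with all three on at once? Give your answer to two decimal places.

Uncorrelated sources add in intensity (power), not in dB.
L_total = 10·log₁₀(10^(60.7/10) + 10^(61.5/10) + 10^(52.8/10)) = 10·log₁₀(2778000) = 64.44 dB SPL.

64.44 dB SPL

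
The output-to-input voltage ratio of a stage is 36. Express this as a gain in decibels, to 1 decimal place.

Voltage is an amplitude quantity, so gain = 20·log₁₀(V_out/V_in).
20·log₁₀(36) = 31.1 dB.

31.1 dB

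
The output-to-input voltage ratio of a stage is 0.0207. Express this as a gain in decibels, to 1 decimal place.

Voltage ratio → dB uses the 20·log₁₀ form:
20·log₁₀(0.0207) = -33.7 dB.

-33.7 dB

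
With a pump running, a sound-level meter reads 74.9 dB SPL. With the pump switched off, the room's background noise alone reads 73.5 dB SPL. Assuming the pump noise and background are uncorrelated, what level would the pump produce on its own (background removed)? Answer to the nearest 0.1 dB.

69.3 dB SPL

Background correction is a power subtraction:
L_src = 10·log₁₀(10^(74.9/10) − 10^(73.5/10)) = 10·log₁₀(8516000) = 69.3 dB SPL.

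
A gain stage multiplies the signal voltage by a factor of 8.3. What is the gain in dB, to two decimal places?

For a voltage ratio, dB = 20·log₁₀(V₂/V₁).
20·log₁₀(8.3) = 18.38 dB.

18.38 dB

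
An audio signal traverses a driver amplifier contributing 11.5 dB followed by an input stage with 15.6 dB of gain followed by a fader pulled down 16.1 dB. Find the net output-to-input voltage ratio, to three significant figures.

3.55

Net gain = 11.5 + 15.6 + (−16.1) = 11.0 dB.
Voltage ratio = 10^(11.0/20) = 3.55.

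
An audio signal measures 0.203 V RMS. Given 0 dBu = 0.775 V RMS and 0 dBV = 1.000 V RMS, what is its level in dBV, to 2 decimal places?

dBV = 20·log₁₀(V / 1.000 V).
20·log₁₀(0.203/1.000) = -13.85 dBV.

-13.85 dBV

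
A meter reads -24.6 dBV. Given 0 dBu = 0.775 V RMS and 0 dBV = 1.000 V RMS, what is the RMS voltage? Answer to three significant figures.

0.0589 V

V = 1.000 V × 10^(-24.6/20).
= 1.000 × 0.05888 = 0.0589 V.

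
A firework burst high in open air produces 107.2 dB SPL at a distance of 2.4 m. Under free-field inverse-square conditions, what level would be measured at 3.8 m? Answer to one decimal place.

103.2 dB SPL

For a point source in a free field, ΔL = −20·log₁₀(d₂/d₁).
ΔL = −20·log₁₀(3.8/2.4) = -3.99 dB, so L₂ = 107.2 + (-3.99) = 103.2 dB SPL.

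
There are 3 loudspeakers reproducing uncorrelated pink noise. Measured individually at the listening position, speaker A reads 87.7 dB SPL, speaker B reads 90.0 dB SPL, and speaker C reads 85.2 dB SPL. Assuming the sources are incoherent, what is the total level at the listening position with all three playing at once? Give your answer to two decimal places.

92.83 dB SPL

Uncorrelated sources add in intensity (power), not in dB.
L_total = 10·log₁₀(10^(87.7/10) + 10^(90.0/10) + 10^(85.2/10)) = 10·log₁₀(1920000000) = 92.83 dB SPL.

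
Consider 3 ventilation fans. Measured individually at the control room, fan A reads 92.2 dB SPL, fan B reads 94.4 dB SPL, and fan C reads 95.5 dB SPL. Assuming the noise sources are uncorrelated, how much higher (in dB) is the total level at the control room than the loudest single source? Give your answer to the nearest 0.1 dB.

3.5 dB

Uncorrelated sources add in intensity (power), not in dB.
L_total = 10·log₁₀(10^(92.2/10) + 10^(94.4/10) + 10^(95.5/10)) = 99.01 dB SPL.
Excess over the loudest (95.5 dB): 99.01 − 95.5 = 3.5 dB.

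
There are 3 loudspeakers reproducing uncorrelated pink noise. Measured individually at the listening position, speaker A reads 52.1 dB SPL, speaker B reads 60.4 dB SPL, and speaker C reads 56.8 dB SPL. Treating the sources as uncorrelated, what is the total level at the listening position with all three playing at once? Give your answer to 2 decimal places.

Add the sources as powers (linear), then convert back to dB:
L_total = 10·log₁₀(10^(52.1/10) + 10^(60.4/10) + 10^(56.8/10)) = 10·log₁₀(1737000) = 62.40 dB SPL.

62.40 dB SPL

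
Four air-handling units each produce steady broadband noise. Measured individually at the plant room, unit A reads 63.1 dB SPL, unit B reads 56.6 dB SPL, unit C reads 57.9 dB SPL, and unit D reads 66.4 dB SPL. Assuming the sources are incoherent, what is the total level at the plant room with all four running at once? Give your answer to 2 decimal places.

Incoherent sources sum as intensities:
L_total = 10·log₁₀(10^(63.1/10) + 10^(56.6/10) + 10^(57.9/10) + 10^(66.4/10)) = 10·log₁₀(7481000) = 68.74 dB SPL.

68.74 dB SPL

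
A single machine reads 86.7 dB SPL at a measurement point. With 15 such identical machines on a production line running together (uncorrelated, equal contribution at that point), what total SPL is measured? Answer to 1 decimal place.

15 equal incoherent sources raise the level by 10·log₁₀(15) = 11.76 dB.
L_total = 86.7 + 11.76 = 98.5 dB SPL.

98.5 dB SPL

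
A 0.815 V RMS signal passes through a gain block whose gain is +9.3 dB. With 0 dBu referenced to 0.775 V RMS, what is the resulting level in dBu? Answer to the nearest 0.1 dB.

+9.7 dBu

Input level: 20·log₁₀(0.815/0.775) = 0.44 dBu.
Output: 0.44 + 9.3 = +9.7 dBu.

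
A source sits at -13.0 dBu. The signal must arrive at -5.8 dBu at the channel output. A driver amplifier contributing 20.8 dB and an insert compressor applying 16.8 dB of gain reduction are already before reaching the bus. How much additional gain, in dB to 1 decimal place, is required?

The required make-up gain is the shortfall in the dB sum.
G = -5.8 − (-13.0) − 20.8 + 16.8 = 3.2 dB.

3.2 dB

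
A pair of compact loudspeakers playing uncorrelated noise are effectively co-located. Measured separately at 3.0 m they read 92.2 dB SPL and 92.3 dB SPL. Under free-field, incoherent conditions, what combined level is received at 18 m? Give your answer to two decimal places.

Combined at 3.0 m: 10·log₁₀(10^(92.2/10)+10^(92.3/10)) = 95.261 dB SPL.
Then apply −20·log₁₀(18/3.0) = -15.563 dB → 79.70 dB SPL.

79.70 dB SPL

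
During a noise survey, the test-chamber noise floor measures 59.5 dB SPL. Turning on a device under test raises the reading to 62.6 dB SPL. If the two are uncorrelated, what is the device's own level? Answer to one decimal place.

Remove the background by subtracting linear intensities:
L_src = 10·log₁₀(10^(62.6/10) − 10^(59.5/10)) = 10·log₁₀(928400) = 59.7 dB SPL.

59.7 dB SPL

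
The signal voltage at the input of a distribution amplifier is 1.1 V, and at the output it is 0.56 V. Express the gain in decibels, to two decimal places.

For a voltage ratio, dB = 20·log₁₀(V₂/V₁).
20·log₁₀(0.56/1.1) = 20·log₁₀(0.5091) = -5.86 dB.

-5.86 dB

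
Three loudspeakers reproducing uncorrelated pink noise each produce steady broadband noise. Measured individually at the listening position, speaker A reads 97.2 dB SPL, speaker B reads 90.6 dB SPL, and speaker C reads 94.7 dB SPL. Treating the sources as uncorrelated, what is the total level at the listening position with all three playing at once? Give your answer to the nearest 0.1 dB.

Uncorrelated sources add in intensity (power), not in dB.
L_total = 10·log₁₀(10^(97.2/10) + 10^(90.6/10) + 10^(94.7/10)) = 10·log₁₀(9347000000) = 99.7 dB SPL.

99.7 dB SPL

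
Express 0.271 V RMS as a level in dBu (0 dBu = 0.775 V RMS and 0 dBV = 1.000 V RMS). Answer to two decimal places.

-9.13 dBu

dBu = 20·log₁₀(V / 0.775 V).
20·log₁₀(0.271/0.775) = -9.13 dBu.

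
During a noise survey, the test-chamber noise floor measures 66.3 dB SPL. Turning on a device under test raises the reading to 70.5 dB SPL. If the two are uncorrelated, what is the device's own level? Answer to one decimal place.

Remove the background by subtracting linear intensities:
L_src = 10·log₁₀(10^(70.5/10) − 10^(66.3/10)) = 10·log₁₀(6954000) = 68.4 dB SPL.

68.4 dB SPL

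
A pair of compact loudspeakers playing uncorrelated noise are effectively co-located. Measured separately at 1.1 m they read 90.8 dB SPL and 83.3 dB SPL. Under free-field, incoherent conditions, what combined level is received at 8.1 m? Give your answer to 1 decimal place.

74.2 dB SPL

Combined at 1.1 m: 10·log₁₀(10^(90.8/10)+10^(83.3/10)) = 91.51 dB SPL.
Then apply −20·log₁₀(8.1/1.1) = -17.34 dB → 74.2 dB SPL.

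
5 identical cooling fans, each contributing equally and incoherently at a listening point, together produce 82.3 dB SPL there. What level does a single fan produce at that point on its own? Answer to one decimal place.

75.3 dB SPL

5 equal incoherent sources add 10·log₁₀(5) = 6.99 dB over one source.
L_one = 82.3 − 6.99 = 75.3 dB SPL.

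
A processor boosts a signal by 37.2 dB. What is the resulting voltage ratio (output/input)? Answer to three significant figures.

72.4

Voltage ratio = 10^(dB/20).
10^(37.2/20) = 10^(1.860) = 72.4.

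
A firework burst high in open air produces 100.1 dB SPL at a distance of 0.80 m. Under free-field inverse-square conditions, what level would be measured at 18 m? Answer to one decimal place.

73.1 dB SPL

For a point source in a free field, ΔL = −20·log₁₀(d₂/d₁).
ΔL = −20·log₁₀(18/0.80) = -27.04 dB, so L₂ = 100.1 + (-27.04) = 73.1 dB SPL.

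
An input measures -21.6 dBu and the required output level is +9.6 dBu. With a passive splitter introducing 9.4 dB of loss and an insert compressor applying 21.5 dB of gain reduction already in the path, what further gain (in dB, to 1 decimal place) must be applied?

62.1 dB

The required make-up gain is the shortfall in the dB sum.
G = +9.6 − (-21.6) + 9.4 + 21.5 = 62.1 dB.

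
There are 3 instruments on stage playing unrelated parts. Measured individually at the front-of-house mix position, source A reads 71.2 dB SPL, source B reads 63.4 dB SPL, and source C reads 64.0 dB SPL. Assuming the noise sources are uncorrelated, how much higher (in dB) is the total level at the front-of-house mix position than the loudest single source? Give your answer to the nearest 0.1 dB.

1.3 dB

Uncorrelated sources add in intensity (power), not in dB.
L_total = 10·log₁₀(10^(71.2/10) + 10^(63.4/10) + 10^(64.0/10)) = 72.52 dB SPL.
Excess over the loudest (71.2 dB): 72.52 − 71.2 = 1.3 dB.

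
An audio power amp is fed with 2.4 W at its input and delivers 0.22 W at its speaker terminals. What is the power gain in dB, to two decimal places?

-10.38 dB

Power ratio → dB uses the 10·log₁₀ form:
10·log₁₀(0.22/2.4) = 10·log₁₀(0.09167) = -10.38 dB.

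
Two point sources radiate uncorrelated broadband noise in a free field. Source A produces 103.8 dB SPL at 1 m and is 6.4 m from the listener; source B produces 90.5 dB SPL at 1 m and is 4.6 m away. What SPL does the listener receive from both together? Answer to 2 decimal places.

88.05 dB SPL

At the listener: L_A = 103.8 − 20·log₁₀(6.4) = 87.676 dB; L_B = 90.5 − 20·log₁₀(4.6) = 77.245 dB.
Combined: 10·log₁₀(10^(87.676/10)+10^(77.245/10)) = 88.05 dB SPL.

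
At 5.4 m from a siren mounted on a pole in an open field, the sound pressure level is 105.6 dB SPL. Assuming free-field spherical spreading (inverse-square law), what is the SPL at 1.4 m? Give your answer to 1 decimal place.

Inverse-square spreading gives ΔL = −20·log₁₀(d₂/d₁).
ΔL = −20·log₁₀(1.4/5.4) = 11.73 dB, so L₂ = 105.6 + (11.73) = 117.3 dB SPL.

117.3 dB SPL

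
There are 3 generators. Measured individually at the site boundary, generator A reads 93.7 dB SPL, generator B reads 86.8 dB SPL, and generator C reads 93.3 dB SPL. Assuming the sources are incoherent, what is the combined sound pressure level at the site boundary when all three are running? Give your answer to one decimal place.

97.0 dB SPL

Incoherent sources sum as intensities:
L_total = 10·log₁₀(10^(93.7/10) + 10^(86.8/10) + 10^(93.3/10)) = 10·log₁₀(4961000000) = 97.0 dB SPL.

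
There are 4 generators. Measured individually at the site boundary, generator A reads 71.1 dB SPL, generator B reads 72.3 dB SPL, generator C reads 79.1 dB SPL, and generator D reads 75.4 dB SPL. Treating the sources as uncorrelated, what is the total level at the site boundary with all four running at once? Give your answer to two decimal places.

Uncorrelated sources add in intensity (power), not in dB.
L_total = 10·log₁₀(10^(71.1/10) + 10^(72.3/10) + 10^(79.1/10) + 10^(75.4/10)) = 10·log₁₀(145800000) = 81.64 dB SPL.

81.64 dB SPL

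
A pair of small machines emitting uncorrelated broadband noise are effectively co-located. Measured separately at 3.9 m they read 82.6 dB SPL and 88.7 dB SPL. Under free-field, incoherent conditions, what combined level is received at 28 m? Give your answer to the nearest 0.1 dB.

72.5 dB SPL

Combined at 3.9 m: 10·log₁₀(10^(82.6/10)+10^(88.7/10)) = 89.65 dB SPL.
Then apply −20·log₁₀(28/3.9) = -17.12 dB → 72.5 dB SPL.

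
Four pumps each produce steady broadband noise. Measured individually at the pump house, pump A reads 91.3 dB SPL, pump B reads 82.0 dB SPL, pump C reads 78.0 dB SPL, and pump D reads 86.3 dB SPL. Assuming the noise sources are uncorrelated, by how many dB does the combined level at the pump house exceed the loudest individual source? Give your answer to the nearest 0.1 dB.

1.7 dB

Uncorrelated sources add in intensity (power), not in dB.
L_total = 10·log₁₀(10^(91.3/10) + 10^(82.0/10) + 10^(78.0/10) + 10^(86.3/10)) = 93.00 dB SPL.
Excess over the loudest (91.3 dB): 93.00 − 91.3 = 1.7 dB.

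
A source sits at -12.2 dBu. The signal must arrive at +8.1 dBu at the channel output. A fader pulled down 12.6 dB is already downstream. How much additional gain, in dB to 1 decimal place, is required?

The required make-up gain is the shortfall in the dB sum.
G = +8.1 − (-12.2) + 12.6 = 32.9 dB.

32.9 dB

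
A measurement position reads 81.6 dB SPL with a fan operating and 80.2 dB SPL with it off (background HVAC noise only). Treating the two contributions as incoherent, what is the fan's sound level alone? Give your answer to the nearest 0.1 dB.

76.0 dB SPL

Subtract intensities: L_src = 10·log₁₀(10^(L_total/10) − 10^(L_bg/10)).
L_src = 10·log₁₀(10^(81.6/10) − 10^(80.2/10)) = 10·log₁₀(39830000) = 76.0 dB SPL.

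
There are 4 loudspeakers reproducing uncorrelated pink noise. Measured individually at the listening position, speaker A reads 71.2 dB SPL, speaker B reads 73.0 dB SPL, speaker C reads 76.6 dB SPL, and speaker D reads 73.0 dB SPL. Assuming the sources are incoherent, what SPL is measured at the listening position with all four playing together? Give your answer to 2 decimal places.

79.95 dB SPL

Add the sources as powers (linear), then convert back to dB:
L_total = 10·log₁₀(10^(71.2/10) + 10^(73.0/10) + 10^(76.6/10) + 10^(73.0/10)) = 10·log₁₀(98800000) = 79.95 dB SPL.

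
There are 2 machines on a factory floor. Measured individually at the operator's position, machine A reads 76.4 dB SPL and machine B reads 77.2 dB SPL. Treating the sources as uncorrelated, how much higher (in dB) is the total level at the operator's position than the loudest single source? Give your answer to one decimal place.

2.6 dB

Incoherent sources sum as intensities:
L_total = 10·log₁₀(10^(76.4/10) + 10^(77.2/10)) = 79.83 dB SPL.
Excess over the loudest (77.2 dB): 79.83 − 77.2 = 2.6 dB.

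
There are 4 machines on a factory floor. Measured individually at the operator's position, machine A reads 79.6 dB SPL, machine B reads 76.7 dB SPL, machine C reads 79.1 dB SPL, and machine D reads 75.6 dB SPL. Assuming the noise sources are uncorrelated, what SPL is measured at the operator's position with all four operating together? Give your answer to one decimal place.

84.1 dB SPL

Uncorrelated sources add in intensity (power), not in dB.
L_total = 10·log₁₀(10^(79.6/10) + 10^(76.7/10) + 10^(79.1/10) + 10^(75.6/10)) = 10·log₁₀(255600000) = 84.1 dB SPL.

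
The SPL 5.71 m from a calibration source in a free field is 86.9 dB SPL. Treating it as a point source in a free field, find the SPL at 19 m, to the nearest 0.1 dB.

Inverse-square spreading gives ΔL = −20·log₁₀(d₂/d₁).
ΔL = −20·log₁₀(19/5.71) = -10.44 dB, so L₂ = 86.9 + (-10.44) = 76.5 dB SPL.

76.5 dB SPL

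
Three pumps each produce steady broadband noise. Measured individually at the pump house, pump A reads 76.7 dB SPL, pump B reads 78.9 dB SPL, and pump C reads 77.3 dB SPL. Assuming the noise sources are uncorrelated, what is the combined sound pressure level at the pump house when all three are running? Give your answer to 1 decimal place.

Add the sources as powers (linear), then convert back to dB:
L_total = 10·log₁₀(10^(76.7/10) + 10^(78.9/10) + 10^(77.3/10)) = 10·log₁₀(178100000) = 82.5 dB SPL.

82.5 dB SPL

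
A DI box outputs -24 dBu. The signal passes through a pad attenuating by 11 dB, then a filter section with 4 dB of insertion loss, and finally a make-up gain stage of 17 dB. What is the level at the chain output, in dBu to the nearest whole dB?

-22 dBu

Cascaded gains and losses add directly in dB.
-24 − 11 − 4 + 17 = -22 dBu.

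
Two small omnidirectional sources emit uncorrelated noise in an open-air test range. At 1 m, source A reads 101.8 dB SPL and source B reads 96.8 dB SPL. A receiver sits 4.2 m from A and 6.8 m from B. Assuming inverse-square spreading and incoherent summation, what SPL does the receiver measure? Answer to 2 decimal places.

89.83 dB SPL

At the listener: L_A = 101.8 − 20·log₁₀(4.2) = 89.335 dB; L_B = 96.8 − 20·log₁₀(6.8) = 80.150 dB.
Combined: 10·log₁₀(10^(89.335/10)+10^(80.150/10)) = 89.83 dB SPL.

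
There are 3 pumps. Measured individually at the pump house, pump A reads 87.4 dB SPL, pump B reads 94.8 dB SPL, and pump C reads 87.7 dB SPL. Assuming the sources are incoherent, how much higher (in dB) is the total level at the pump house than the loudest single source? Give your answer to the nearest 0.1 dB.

1.4 dB

Add the sources as powers (linear), then convert back to dB:
L_total = 10·log₁₀(10^(87.4/10) + 10^(94.8/10) + 10^(87.7/10)) = 96.19 dB SPL.
Excess over the loudest (94.8 dB): 96.19 − 94.8 = 1.4 dB.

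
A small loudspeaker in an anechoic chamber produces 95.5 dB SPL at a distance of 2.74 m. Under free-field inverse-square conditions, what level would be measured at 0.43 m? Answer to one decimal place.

Inverse-square spreading gives ΔL = −20·log₁₀(d₂/d₁).
ΔL = −20·log₁₀(0.43/2.74) = 16.09 dB, so L₂ = 95.5 + (16.09) = 111.6 dB SPL.

111.6 dB SPL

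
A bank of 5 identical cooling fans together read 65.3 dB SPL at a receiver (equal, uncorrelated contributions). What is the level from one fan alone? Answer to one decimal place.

58.3 dB SPL

5 equal incoherent sources add 10·log₁₀(5) = 6.99 dB over one source.
L_one = 65.3 − 6.99 = 58.3 dB SPL.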